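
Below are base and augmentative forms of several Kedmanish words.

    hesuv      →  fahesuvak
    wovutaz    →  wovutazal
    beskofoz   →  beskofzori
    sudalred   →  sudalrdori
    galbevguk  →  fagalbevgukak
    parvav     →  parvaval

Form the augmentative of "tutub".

beskofoz and wovutaz both end in -z yet inflect differently (beskofzori, wovutazal), so the final letter is not what conditions the rule; the last vowel is.
"tutub" has last vowel 'u'. The stems whose last vowel is 'u' (hesuv → fahesuvak, galbevguk → fagalbevgukak) add fa- … -ak around the stem.
The other patterns: stems whose last vowel is 'e' or 'o' delete the last vowel and add -ori; stems whose last vowel is 'a' add -al.
So tutub → fatutubak.

fatutubak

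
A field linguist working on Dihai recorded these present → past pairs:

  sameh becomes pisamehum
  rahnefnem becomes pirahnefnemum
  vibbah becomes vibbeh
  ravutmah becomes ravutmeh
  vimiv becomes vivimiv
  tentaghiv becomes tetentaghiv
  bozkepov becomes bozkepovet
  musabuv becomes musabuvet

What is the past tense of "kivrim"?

"kivrim" has last vowel 'i'. The stems whose last vowel is 'i' (vimiv → vivimiv, tentaghiv → tetentaghiv) repeat the first consonant+vowel as a prefix.
So kivrim → kikivrim.

kikivrim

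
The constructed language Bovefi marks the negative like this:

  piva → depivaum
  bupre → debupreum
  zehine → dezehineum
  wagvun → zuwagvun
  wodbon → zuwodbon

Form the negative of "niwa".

deniwaum

piva and wagvun both have 2 vowels yet inflect differently (depivaum, zuwagvun), so the number of vowels is not what conditions the rule; whether the stem ends in a vowel or a consonant is.
"niwa" ends in a vowel. The stems ending in a vowel (piva → depivaum, bupre → debupreum, zehine → dezehineum) add de- … -um around the stem.
So niwa → deniwaum.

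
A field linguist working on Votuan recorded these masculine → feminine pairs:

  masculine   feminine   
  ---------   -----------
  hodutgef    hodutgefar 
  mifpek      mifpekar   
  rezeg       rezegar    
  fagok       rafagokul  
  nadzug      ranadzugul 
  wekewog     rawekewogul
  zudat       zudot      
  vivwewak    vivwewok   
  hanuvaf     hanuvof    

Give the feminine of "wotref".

wotrefar

"wotref" has last vowel 'e'. The stems whose last vowel is 'e' (hodutgef → hodutgefar, mifpek → mifpekar, rezeg → rezegar) add -ar.
So wotref → wotrefar.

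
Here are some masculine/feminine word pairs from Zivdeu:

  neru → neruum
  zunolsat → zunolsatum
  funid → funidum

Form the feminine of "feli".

Every pair shown (neru → neruum, zunolsat → zunolsatum, funid → funidum) follows the same rule: add -um.
So feli → felium.

felium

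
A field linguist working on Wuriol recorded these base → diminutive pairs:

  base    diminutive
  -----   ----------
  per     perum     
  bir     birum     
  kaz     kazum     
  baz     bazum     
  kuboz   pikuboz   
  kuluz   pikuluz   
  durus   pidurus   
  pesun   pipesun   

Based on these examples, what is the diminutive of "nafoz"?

pinafoz

"nafoz" has 2 vowels. The stems with 2 vowels (kuboz → pikuboz, kuluz → pikuluz, durus → pidurus) add the prefix pi-.
The other pattern: stems with 1 vowel add -um.
So nafoz → pinafoz.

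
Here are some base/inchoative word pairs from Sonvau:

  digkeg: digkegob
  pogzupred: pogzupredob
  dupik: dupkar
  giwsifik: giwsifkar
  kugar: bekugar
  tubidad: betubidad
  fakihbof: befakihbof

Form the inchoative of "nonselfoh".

"nonselfoh" has last vowel 'o'. The one such stem in the data (fakihbof → befakihbof) adds the prefix be-, so the same rule applies.
So nonselfoh → benonselfoh.

benonselfoh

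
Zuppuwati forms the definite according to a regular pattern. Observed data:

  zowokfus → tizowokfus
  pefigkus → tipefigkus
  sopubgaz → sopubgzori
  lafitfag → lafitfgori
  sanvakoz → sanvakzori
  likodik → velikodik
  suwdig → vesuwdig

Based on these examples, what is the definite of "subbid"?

lafitfag and suwdig both end in -g yet inflect differently (lafitfgori, vesuwdig), so the final letter is not what conditions the rule; the last vowel is.
"subbid" has last vowel 'i'. The stems whose last vowel is 'i' (likodik → velikodik, suwdig → vesuwdig) add the prefix ve-.
So subbid → vesubbid.

vesubbid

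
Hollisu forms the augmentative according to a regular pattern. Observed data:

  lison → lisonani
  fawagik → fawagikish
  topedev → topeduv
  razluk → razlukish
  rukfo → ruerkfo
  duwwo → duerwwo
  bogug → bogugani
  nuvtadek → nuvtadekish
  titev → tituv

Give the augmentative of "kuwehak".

kuwehakish

nuvtadek and titev both have last vowel 'e' yet inflect differently (nuvtadekish, tituv), so the last vowel is not what conditions the rule; the final letter is.
"kuwehak" ends in -k. The stems ending in -k (nuvtadek → nuvtadekish, razluk → razlukish, fawagik → fawagikish) add -ish.
The other patterns: stems ending in -v change the last vowel to 'u'; stems ending in -o insert -er- after the first vowel; stems ending in -g or -n add -ani.
So kuwehak → kuwehakish.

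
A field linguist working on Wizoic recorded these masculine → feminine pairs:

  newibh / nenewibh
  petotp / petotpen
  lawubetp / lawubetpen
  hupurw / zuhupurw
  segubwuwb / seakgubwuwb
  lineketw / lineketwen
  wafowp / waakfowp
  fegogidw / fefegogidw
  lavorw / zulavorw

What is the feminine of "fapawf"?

"fapawf" has second-to-last letter 'w'. The stems whose second-to-last letter is 'w' (segubwuwb → seakgubwuwb, wafowp → waakfowp) insert -ak- after the first vowel.
So fapawf → faakpawf.

faakpawf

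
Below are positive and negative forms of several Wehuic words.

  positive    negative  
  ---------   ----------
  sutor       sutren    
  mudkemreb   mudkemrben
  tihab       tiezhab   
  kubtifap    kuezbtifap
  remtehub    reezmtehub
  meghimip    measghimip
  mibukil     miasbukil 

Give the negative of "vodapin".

voasdapin

"vodapin" has last vowel 'i'. The stems whose last vowel is 'i' (meghimip → measghimip, mibukil → miasbukil) insert -as- after the first vowel.
The other patterns: stems whose last vowel is 'e' or 'o' delete the last vowel and add -en; stems whose last vowel is 'a' or 'u' insert -ez- after the first vowel.
So vodapin → voasdapin.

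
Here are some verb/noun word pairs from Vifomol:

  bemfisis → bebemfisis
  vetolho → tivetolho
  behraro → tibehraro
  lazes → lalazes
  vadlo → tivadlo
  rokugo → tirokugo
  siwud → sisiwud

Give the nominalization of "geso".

tigeso

behraro and bemfisis both begin with b- yet inflect differently (tibehraro, bebemfisis), so the first letter is not what conditions the rule; the final letter is.
"geso" ends in -o. The stems ending in -o (rokugo → tirokugo, vadlo → tivadlo, behraro → tibehraro) add the prefix ti-.
So geso → tigeso.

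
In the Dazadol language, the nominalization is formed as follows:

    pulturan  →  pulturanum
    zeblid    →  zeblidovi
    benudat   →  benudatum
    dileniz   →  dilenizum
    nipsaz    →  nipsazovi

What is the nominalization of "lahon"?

nipsaz and dileniz both end in -z yet inflect differently (nipsazovi, dilenizum), so the final letter is not what conditions the rule; the number of vowels is.
"lahon" has 2 vowels. The stems with 2 vowels (zeblid → zeblidovi, nipsaz → nipsazovi) add -ovi.
The other pattern: stems with 3 vowels add -um.
So lahon → lahonovi.

lahonovi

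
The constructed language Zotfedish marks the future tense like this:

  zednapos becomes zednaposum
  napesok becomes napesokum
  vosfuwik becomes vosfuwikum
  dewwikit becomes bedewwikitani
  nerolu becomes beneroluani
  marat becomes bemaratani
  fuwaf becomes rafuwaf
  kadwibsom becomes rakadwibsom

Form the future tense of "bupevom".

vosfuwik and dewwikit both have last vowel 'i' yet inflect differently (vosfuwikum, bedewwikitani), so the last vowel is not what conditions the rule; the final letter is.
"bupevom" ends in -m. The one such stem in the data (kadwibsom → rakadwibsom) adds the prefix ra-, so the same rule applies.
So bupevom → rabupevom.

rabupevom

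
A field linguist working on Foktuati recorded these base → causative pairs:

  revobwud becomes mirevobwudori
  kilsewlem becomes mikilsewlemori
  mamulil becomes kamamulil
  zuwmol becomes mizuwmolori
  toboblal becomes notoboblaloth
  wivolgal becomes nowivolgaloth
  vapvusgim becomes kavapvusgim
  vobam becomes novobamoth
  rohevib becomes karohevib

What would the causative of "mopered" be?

vapvusgim and vobam both end in -m yet inflect differently (kavapvusgim, novobamoth), so the final letter is not what conditions the rule; the last vowel is.
"mopered" has last vowel 'e'. The one such stem in the data (kilsewlem → mikilsewlemori) adds mi- … -ori around the stem, so the same rule applies.
So mopered → mimoperedori.

mimoperedori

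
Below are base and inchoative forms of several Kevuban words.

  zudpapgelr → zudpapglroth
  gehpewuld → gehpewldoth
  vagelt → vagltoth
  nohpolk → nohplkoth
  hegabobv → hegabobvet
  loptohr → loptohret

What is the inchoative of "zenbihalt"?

zudpapgelr and loptohr both end in -r yet inflect differently (zudpapglroth, loptohret), so the final letter is not what conditions the rule; the second-to-last letter is.
"zenbihalt" has second-to-last letter 'l'. The stems whose second-to-last letter is 'l' (zudpapgelr → zudpapglroth, gehpewuld → gehpewldoth, vagelt → vagltoth) delete the last vowel and add -oth.
So zenbihalt → zenbihltoth.

zenbihltoth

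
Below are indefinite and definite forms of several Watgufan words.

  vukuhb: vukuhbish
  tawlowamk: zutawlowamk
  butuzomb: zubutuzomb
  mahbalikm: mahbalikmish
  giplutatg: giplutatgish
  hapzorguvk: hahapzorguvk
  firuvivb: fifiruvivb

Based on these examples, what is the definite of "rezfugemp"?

zurezfugemp

hapzorguvk and tawlowamk both end in -k yet inflect differently (hahapzorguvk, zutawlowamk), so the final letter is not what conditions the rule; the second-to-last letter is.
"rezfugemp" has second-to-last letter 'm'. The stems whose second-to-last letter is 'm' (tawlowamk → zutawlowamk, butuzomb → zubutuzomb) add the prefix zu-.
The other patterns: stems whose second-to-last letter is 'v' repeat the first consonant+vowel as a prefix; stems whose second-to-last letter is 'h', 'k' or 't' add -ish.
So rezfugemp → zurezfugemp.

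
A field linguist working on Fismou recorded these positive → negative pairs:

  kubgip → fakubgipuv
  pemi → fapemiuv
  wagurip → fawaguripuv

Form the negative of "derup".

Every pair shown (kubgip → fakubgipuv, pemi → fapemiuv, wagurip → fawaguripuv) follows the same rule: add fa- … -uv around the stem.
So derup → faderupuv.

faderupuv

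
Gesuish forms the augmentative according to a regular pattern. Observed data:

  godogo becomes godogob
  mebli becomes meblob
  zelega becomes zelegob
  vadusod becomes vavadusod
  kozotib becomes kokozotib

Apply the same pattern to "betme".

godogo and vadusod both have last vowel 'o' yet inflect differently (godogob, vavadusod), so the last vowel is not what conditions the rule; whether the stem ends in a vowel or a consonant is.
"betme" ends in a vowel. The stems ending in a vowel (godogo → godogob, mebli → meblob, zelega → zelegob) drop the final letter and add -ob.
So betme → betmob.

betmob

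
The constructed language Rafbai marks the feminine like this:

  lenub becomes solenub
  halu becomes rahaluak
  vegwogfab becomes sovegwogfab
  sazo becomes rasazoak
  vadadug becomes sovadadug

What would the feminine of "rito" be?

raritoak

"rito" ends in a vowel. The stems ending in a vowel (halu → rahaluak, sazo → rasazoak) add ra- … -ak around the stem.
The other pattern: stems ending in a consonant add the prefix so-.
So rito → raritoak.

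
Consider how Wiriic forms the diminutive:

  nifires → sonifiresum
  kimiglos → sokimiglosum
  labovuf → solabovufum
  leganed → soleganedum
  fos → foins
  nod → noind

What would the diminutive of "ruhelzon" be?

soruhelzonum

"ruhelzon" has 3 vowels. The stems with 3 vowels (nifires → sonifiresum, kimiglos → sokimiglosum, labovuf → solabovufum) add so- … -um around the stem.
The other pattern: stems with 1 vowel insert -in- after the first vowel.
So ruhelzon → soruhelzonum.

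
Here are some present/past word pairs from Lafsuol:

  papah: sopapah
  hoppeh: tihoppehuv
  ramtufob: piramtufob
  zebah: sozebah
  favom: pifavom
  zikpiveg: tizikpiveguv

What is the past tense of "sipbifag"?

sosipbifag

hoppeh and zebah both end in -h yet inflect differently (tihoppehuv, sozebah), so the final letter is not what conditions the rule; the last vowel is.
"sipbifag" has last vowel 'a'. The stems whose last vowel is 'a' (zebah → sozebah, papah → sopapah) add the prefix so-.
So sipbifag → sosipbifag.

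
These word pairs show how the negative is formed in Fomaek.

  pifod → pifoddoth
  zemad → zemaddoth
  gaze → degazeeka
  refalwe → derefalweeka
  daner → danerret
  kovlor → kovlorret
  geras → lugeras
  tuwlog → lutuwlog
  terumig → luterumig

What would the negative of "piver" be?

gaze and daner both have last vowel 'e' yet inflect differently (degazeeka, danerret), so the last vowel is not what conditions the rule; the final letter is.
"piver" ends in -r. The stems ending in -r (daner → danerret, kovlor → kovlorret) double the final consonant and add -et.
The other patterns: stems ending in -d double the final consonant and add -oth; stems ending in -e add de- … -eka around the stem; stems ending in -g or -s add the prefix lu-.
So piver → piverret.

piverret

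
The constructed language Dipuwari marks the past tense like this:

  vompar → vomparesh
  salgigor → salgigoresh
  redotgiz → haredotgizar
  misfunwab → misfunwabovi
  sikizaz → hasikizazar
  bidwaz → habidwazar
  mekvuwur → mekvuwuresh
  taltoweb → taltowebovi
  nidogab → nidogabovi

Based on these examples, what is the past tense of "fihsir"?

fihsiresh

vompar and sikizaz both have last vowel 'a' yet inflect differently (vomparesh, hasikizazar), so the last vowel is not what conditions the rule; the final letter is.
"fihsir" ends in -r. The stems ending in -r (vompar → vomparesh, mekvuwur → mekvuwuresh, salgigor → salgigoresh) add -esh.
The other patterns: stems ending in -z add ha- … -ar around the stem; stems ending in -b add -ovi.
So fihsir → fihsiresh.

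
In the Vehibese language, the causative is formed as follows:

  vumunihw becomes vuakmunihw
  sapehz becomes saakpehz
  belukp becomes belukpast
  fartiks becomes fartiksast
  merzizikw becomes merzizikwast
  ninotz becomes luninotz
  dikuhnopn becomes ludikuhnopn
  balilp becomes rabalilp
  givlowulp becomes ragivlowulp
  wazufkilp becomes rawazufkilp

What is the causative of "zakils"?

razakils

vumunihw and merzizikw both end in -w yet inflect differently (vuakmunihw, merzizikwast), so the final letter is not what conditions the rule; the second-to-last letter is.
"zakils" has second-to-last letter 'l'. The stems whose second-to-last letter is 'l' (balilp → rabalilp, givlowulp → ragivlowulp, wazufkilp → rawazufkilp) add the prefix ra-.
So zakils → razakils.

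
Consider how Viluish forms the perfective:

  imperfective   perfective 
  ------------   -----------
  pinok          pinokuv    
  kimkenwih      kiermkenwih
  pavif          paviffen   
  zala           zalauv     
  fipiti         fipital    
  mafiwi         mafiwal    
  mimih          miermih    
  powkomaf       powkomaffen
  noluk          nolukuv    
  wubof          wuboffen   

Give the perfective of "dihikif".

dihikiffen

"dihikif" ends in -f. The stems ending in -f (powkomaf → powkomaffen, pavif → paviffen, wubof → wuboffen) double the final consonant and add -en.
The other patterns: stems ending in -i drop the final letter and add -al; stems ending in -h insert -er- after the first vowel; stems ending in -a or -k add -uv.
So dihikif → dihikiffen.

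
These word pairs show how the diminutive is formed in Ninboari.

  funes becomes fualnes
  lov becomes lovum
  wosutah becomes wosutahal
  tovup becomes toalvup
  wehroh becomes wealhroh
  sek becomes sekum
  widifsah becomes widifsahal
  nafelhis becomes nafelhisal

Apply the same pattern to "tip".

funes and nafelhis both end in -s yet inflect differently (fualnes, nafelhisal), so the final letter is not what conditions the rule; the number of vowels is.
"tip" has 1 vowel. The stems with 1 vowel (lov → lovum, sek → sekum) add -um.
The other patterns: stems with 2 vowels insert -al- after the first vowel; stems with 3 vowels add -al.
So tip → tipum.

tipum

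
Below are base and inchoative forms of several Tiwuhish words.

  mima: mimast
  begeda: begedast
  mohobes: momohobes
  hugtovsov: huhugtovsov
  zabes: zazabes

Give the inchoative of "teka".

mima and mohobes both begin with m- yet inflect differently (mimast, momohobes), so the first letter is not what conditions the rule; the final letter is.
"teka" ends in -a. The stems ending in -a (mima → mimast, begeda → begedast) drop the final letter and add -ast.
The other pattern: stems ending in -s or -v repeat the first consonant+vowel as a prefix.
So teka → tekast.

tekast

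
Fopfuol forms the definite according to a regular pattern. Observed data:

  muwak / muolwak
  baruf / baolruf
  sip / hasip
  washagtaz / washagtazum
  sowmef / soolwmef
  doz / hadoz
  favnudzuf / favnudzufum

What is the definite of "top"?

baruf and favnudzuf both end in -f yet inflect differently (baolruf, favnudzufum), so the final letter is not what conditions the rule; the number of vowels is.
"top" has 1 vowel. The stems with 1 vowel (doz → hadoz, sip → hasip) add the prefix ha-.
So top → hatop.

hatop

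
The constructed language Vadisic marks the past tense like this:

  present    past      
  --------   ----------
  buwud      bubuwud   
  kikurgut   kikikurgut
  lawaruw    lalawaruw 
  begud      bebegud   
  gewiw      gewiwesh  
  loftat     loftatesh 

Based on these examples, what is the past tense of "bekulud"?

bebekulud

lawaruw and gewiw both end in -w yet inflect differently (lalawaruw, gewiwesh), so the final letter is not what conditions the rule; the last vowel is.
"bekulud" has last vowel 'u'. The stems whose last vowel is 'u' (buwud → bubuwud, kikurgut → kikikurgut, lawaruw → lalawaruw) repeat the first consonant+vowel as a prefix.
The other pattern: stems whose last vowel is 'a' or 'i' add -esh.
So bekulud → bebekulud.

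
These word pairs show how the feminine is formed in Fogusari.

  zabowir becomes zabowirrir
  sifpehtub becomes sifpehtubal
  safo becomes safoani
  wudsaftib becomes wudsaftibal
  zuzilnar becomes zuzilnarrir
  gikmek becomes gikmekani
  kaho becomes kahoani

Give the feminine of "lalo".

"lalo" ends in -o. The stems ending in -o (safo → safoani, kaho → kahoani) add -ani.
So lalo → laloani.

laloani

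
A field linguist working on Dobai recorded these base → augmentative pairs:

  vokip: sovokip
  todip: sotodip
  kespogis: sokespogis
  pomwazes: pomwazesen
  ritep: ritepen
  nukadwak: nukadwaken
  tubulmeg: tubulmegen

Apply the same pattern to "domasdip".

kespogis and pomwazes both end in -s yet inflect differently (sokespogis, pomwazesen), so the final letter is not what conditions the rule; the last vowel is.
"domasdip" has last vowel 'i'. The stems whose last vowel is 'i' (kespogis → sokespogis, vokip → sovokip, todip → sotodip) add the prefix so-.
The other pattern: stems whose last vowel is 'a' or 'e' add -en.
So domasdip → sodomasdip.

sodomasdip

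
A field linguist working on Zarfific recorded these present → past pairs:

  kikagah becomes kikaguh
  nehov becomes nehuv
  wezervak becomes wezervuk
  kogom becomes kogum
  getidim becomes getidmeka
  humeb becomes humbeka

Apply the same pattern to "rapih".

kogom and getidim both end in -m yet inflect differently (kogum, getidmeka), so the final letter is not what conditions the rule; the last vowel is.
"rapih" has last vowel 'i'. The one such stem in the data (getidim → getidmeka) deletes the last vowel and adds -eka (as does humeb), so the same rule applies.
So rapih → rapheka.

rapheka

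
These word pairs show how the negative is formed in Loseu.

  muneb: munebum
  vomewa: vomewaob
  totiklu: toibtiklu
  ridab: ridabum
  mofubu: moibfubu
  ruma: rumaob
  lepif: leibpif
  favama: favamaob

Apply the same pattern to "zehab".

ruma and ridab both have last vowel 'a' yet inflect differently (rumaob, ridabum), so the last vowel is not what conditions the rule; the final letter is.
"zehab" ends in -b. The stems ending in -b (muneb → munebum, ridab → ridabum) add -um.
The other patterns: stems ending in -a add -ob; stems ending in -f or -u insert -ib- after the first vowel.
So zehab → zehabum.

zehabum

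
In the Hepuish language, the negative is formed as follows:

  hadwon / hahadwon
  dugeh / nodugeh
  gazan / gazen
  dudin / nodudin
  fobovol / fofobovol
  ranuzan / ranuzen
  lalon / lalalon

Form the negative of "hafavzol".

gazan and lalon both end in -n yet inflect differently (gazen, lalalon), so the final letter is not what conditions the rule; the last vowel is.
"hafavzol" has last vowel 'o'. The stems whose last vowel is 'o' (fobovol → fofobovol, lalon → lalalon, hadwon → hahadwon) repeat the first consonant+vowel as a prefix.
So hafavzol → hahafavzol.

hahafavzol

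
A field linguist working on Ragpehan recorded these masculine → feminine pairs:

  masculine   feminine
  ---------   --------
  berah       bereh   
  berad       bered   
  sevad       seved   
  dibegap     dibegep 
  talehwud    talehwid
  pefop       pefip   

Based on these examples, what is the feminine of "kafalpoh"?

kafalpih

berad and talehwud both end in -d yet inflect differently (bered, talehwid), so the final letter is not what conditions the rule; the last vowel is.
"kafalpoh" has last vowel 'o'. The one such stem in the data (pefop → pefip) changes the last vowel to 'i' (as does talehwud), so the same rule applies.
The other pattern: stems whose last vowel is 'a' change the last vowel to 'e'.
So kafalpoh → kafalpih.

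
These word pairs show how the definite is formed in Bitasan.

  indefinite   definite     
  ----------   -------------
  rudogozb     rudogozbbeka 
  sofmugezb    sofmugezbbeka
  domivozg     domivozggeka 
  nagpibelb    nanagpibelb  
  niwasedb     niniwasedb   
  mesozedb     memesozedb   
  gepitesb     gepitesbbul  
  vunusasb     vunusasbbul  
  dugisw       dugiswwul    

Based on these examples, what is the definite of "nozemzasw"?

nozemzaswwul

rudogozb and nagpibelb both end in -b yet inflect differently (rudogozbbeka, nanagpibelb), so the final letter is not what conditions the rule; the second-to-last letter is.
"nozemzasw" has second-to-last letter 's'. The stems whose second-to-last letter is 's' (gepitesb → gepitesbbul, vunusasb → vunusasbbul, dugisw → dugiswwul) double the final consonant and add -ul.
So nozemzasw → nozemzaswwul.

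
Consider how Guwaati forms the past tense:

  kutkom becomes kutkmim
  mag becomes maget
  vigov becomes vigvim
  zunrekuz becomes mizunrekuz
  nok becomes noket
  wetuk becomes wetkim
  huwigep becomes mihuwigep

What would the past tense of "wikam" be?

wikmim

nok and wetuk both end in -k yet inflect differently (noket, wetkim), so the final letter is not what conditions the rule; the number of vowels is.
"wikam" has 2 vowels. The stems with 2 vowels (vigov → vigvim, kutkom → kutkmim, wetuk → wetkim) delete the last vowel and add -im.
The other patterns: stems with 1 vowel add -et; stems with 3 vowels add the prefix mi-.
So wikam → wikmim.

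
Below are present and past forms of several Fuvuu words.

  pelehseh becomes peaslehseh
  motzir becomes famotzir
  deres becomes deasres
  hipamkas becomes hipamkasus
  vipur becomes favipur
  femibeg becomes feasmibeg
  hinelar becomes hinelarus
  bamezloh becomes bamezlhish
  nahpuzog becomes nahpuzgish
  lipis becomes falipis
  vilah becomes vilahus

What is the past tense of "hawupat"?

hawupatus

hinelar and vipur both end in -r yet inflect differently (hinelarus, favipur), so the final letter is not what conditions the rule; the last vowel is.
"hawupat" has last vowel 'a'. The stems whose last vowel is 'a' (hinelar → hinelarus, vilah → vilahus, hipamkas → hipamkasus) add -us.
The other patterns: stems whose last vowel is 'i' or 'u' add the prefix fa-; stems whose last vowel is 'e' insert -as- after the first vowel; stems whose last vowel is 'o' delete the last vowel and add -ish.
So hawupat → hawupatus.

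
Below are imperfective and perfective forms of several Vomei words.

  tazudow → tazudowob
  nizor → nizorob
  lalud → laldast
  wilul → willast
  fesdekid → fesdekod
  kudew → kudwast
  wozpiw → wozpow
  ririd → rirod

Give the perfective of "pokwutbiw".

wozpiw and tazudow both end in -w yet inflect differently (wozpow, tazudowob), so the final letter is not what conditions the rule; the last vowel is.
"pokwutbiw" has last vowel 'i'. The stems whose last vowel is 'i' (wozpiw → wozpow, ririd → rirod, fesdekid → fesdekod) change the last vowel to 'o'.
So pokwutbiw → pokwutbow.

pokwutbow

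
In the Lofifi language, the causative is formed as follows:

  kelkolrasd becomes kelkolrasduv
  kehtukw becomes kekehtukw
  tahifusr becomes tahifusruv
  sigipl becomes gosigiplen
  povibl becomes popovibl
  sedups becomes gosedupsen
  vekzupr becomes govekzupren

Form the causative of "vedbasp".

vedbaspuv

tahifusr and vekzupr both end in -r yet inflect differently (tahifusruv, govekzupren), so the final letter is not what conditions the rule; the second-to-last letter is.
"vedbasp" has second-to-last letter 's'. The stems whose second-to-last letter is 's' (kelkolrasd → kelkolrasduv, tahifusr → tahifusruv) add -uv.
So vedbasp → vedbaspuv.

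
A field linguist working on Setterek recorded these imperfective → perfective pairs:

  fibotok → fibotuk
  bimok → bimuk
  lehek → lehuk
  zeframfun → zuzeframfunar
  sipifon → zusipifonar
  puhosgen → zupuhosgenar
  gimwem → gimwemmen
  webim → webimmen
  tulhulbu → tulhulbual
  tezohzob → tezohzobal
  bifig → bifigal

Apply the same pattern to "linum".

linummen

"linum" ends in -m. The stems ending in -m (gimwem → gimwemmen, webim → webimmen) double the final consonant and add -en.
The other patterns: stems ending in -k change the last vowel to 'u'; stems ending in -n add zu- … -ar around the stem; stems ending in -b, -g or -u add -al.
So linum → linummen.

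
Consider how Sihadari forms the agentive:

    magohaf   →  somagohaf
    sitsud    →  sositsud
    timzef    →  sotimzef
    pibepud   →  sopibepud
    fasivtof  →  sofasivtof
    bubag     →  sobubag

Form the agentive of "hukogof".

Every pair shown (magohaf → somagohaf, sitsud → sositsud, timzef → sotimzef, …) follows the same rule: add the prefix so-.
So hukogof → sohukogof.

sohukogof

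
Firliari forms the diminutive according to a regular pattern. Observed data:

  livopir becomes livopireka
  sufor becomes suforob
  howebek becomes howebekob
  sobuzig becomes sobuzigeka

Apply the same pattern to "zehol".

zeholob

livopir and sufor both end in -r yet inflect differently (livopireka, suforob), so the final letter is not what conditions the rule; the last vowel is.
"zehol" has last vowel 'o'. The one such stem in the data (sufor → suforob) adds -ob, so the same rule applies.
So zehol → zeholob.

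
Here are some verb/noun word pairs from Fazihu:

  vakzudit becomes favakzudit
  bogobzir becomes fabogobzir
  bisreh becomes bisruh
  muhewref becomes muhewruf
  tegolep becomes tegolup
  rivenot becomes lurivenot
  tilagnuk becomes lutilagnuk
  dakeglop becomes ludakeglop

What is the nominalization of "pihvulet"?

vakzudit and rivenot both end in -t yet inflect differently (favakzudit, lurivenot), so the final letter is not what conditions the rule; the last vowel is.
"pihvulet" has last vowel 'e'. The stems whose last vowel is 'e' (bisreh → bisruh, muhewref → muhewruf, tegolep → tegolup) change the last vowel to 'u'.
So pihvulet → pihvulut.

pihvulut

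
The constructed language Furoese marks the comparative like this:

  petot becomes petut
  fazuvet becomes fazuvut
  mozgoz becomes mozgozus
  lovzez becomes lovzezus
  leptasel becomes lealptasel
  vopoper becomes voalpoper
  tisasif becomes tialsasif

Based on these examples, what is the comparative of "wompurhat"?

"wompurhat" ends in -t. The stems ending in -t (petot → petut, fazuvet → fazuvut) change the last vowel to 'u'.
So wompurhat → wompurhut.

wompurhut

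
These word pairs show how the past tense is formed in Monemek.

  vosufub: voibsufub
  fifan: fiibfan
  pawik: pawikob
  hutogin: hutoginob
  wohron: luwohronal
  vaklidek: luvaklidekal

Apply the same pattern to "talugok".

fifan and hutogin both end in -n yet inflect differently (fiibfan, hutoginob), so the final letter is not what conditions the rule; the last vowel is.
"talugok" has last vowel 'o'. The one such stem in the data (wohron → luwohronal) adds lu- … -al around the stem, so the same rule applies.
So talugok → lutalugokal.

lutalugokal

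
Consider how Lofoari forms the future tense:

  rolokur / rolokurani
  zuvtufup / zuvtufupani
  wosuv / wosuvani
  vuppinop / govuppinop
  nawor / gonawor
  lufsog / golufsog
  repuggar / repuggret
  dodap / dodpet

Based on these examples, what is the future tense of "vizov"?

zuvtufup and vuppinop both end in -p yet inflect differently (zuvtufupani, govuppinop), so the final letter is not what conditions the rule; the last vowel is.
"vizov" has last vowel 'o'. The stems whose last vowel is 'o' (vuppinop → govuppinop, nawor → gonawor, lufsog → golufsog) add the prefix go-.
The other patterns: stems whose last vowel is 'u' add -ani; stems whose last vowel is 'a' delete the last vowel and add -et.
So vizov → govizov.

govizov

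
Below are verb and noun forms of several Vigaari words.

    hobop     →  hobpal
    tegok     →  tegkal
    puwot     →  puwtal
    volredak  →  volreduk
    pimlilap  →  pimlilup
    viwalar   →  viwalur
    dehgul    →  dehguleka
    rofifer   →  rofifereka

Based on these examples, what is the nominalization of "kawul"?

tegok and volredak both end in -k yet inflect differently (tegkal, volreduk), so the final letter is not what conditions the rule; the last vowel is.
"kawul" has last vowel 'u'. The one such stem in the data (dehgul → dehguleka) adds -eka, so the same rule applies.
The other patterns: stems whose last vowel is 'o' delete the last vowel and add -al; stems whose last vowel is 'a' change the last vowel to 'u'.
So kawul → kawuleka.

kawuleka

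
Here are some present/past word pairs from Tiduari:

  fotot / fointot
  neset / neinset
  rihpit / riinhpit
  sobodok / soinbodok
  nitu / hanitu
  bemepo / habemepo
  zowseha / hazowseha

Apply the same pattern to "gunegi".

hagunegi

fotot and bemepo both have last vowel 'o' yet inflect differently (fointot, habemepo), so the last vowel is not what conditions the rule; whether the stem ends in a vowel or a consonant is.
"gunegi" ends in a vowel. The stems ending in a vowel (nitu → hanitu, bemepo → habemepo, zowseha → hazowseha) add the prefix ha-.
The other pattern: stems ending in a consonant insert -in- after the first vowel.
So gunegi → hagunegi.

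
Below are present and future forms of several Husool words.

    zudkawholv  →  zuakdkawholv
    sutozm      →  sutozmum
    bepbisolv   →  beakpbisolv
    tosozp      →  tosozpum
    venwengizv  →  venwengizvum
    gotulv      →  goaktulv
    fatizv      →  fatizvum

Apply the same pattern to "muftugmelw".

fatizv and zudkawholv both end in -v yet inflect differently (fatizvum, zuakdkawholv), so the final letter is not what conditions the rule; the second-to-last letter is.
"muftugmelw" has second-to-last letter 'l'. The stems whose second-to-last letter is 'l' (zudkawholv → zuakdkawholv, bepbisolv → beakpbisolv, gotulv → goaktulv) insert -ak- after the first vowel.
The other pattern: stems whose second-to-last letter is 'z' add -um.
So muftugmelw → muakftugmelw.

muakftugmelw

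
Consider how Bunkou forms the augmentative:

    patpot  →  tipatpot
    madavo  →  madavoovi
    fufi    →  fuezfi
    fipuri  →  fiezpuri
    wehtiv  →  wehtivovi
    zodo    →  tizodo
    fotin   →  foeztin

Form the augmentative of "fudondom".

zodo and madavo both end in -o yet inflect differently (tizodo, madavoovi), so the final letter is not what conditions the rule; the first letter is.
"fudondom" begins with f-. The stems beginning with f- (fipuri → fiezpuri, fotin → foeztin, fufi → fuezfi) insert -ez- after the first vowel.
So fudondom → fuezdondom.

fuezdondom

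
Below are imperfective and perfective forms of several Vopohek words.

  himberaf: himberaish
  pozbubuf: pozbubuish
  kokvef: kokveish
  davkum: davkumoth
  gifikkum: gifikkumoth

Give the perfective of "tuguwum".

tuguwumoth

pozbubuf and davkum both have last vowel 'u' yet inflect differently (pozbubuish, davkumoth), so the last vowel is not what conditions the rule; the final letter is.
"tuguwum" ends in -m. The stems ending in -m (davkum → davkumoth, gifikkum → gifikkumoth) add -oth.
So tuguwum → tuguwumoth.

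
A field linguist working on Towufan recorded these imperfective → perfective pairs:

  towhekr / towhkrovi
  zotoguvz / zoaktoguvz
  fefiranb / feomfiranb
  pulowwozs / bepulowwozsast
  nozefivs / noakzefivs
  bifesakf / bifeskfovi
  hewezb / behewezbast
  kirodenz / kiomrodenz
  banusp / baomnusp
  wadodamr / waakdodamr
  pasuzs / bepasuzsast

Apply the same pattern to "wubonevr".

"wubonevr" has second-to-last letter 'v'. The stems whose second-to-last letter is 'v' (zotoguvz → zoaktoguvz, nozefivs → noakzefivs) insert -ak- after the first vowel.
The other patterns: stems whose second-to-last letter is 'k' delete the last vowel and add -ovi; stems whose second-to-last letter is 'n' or 's' insert -om- after the first vowel; stems whose second-to-last letter is 'z' add be- … -ast around the stem.
So wubonevr → wuakbonevr.

wuakbonevr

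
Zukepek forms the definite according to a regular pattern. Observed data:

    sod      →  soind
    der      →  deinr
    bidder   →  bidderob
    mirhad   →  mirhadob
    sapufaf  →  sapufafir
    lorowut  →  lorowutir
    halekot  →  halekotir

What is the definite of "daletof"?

daletofir

der and bidder both end in -r yet inflect differently (deinr, bidderob), so the final letter is not what conditions the rule; the number of vowels is.
"daletof" has 3 vowels. The stems with 3 vowels (sapufaf → sapufafir, lorowut → lorowutir, halekot → halekotir) add -ir.
So daletof → daletofir.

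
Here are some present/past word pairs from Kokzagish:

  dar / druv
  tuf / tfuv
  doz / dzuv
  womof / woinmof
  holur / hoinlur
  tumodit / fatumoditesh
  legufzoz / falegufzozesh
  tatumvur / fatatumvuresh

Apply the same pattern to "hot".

htuv

"hot" has 1 vowel. The stems with 1 vowel (dar → druv, tuf → tfuv, doz → dzuv) delete the last vowel and add -uv.
So hot → htuv.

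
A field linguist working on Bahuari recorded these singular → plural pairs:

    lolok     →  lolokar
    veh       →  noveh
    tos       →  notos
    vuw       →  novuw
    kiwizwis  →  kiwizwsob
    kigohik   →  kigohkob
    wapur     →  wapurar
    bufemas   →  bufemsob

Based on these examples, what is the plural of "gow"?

nogow

tos and kiwizwis both end in -s yet inflect differently (notos, kiwizwsob), so the final letter is not what conditions the rule; the number of vowels is.
"gow" has 1 vowel. The stems with 1 vowel (vuw → novuw, tos → notos, veh → noveh) add the prefix no-.
The other patterns: stems with 2 vowels add -ar; stems with 3 vowels delete the last vowel and add -ob.
So gow → nogow.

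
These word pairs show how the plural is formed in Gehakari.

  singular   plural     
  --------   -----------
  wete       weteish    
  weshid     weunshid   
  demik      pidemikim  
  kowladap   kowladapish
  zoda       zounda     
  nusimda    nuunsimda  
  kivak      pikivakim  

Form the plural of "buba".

buunba

zoda and kivak both have last vowel 'a' yet inflect differently (zounda, pikivakim), so the last vowel is not what conditions the rule; the final letter is.
"buba" ends in -a. The stems ending in -a (zoda → zounda, nusimda → nuunsimda) insert -un- after the first vowel.
The other patterns: stems ending in -k add pi- … -im around the stem; stems ending in -e or -p add -ish.
So buba → buunba.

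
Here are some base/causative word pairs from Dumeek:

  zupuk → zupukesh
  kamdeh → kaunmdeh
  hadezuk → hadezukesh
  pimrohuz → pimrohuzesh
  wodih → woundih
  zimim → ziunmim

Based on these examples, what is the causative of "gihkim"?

zimim and zupuk both begin with z- yet inflect differently (ziunmim, zupukesh), so the first letter is not what conditions the rule; the final letter is.
"gihkim" ends in -m. The one such stem in the data (zimim → ziunmim) inserts -un- after the first vowel (as do kamdeh, wodih), so the same rule applies.
The other pattern: stems ending in -k or -z add -esh.
So gihkim → giunhkim.

giunhkim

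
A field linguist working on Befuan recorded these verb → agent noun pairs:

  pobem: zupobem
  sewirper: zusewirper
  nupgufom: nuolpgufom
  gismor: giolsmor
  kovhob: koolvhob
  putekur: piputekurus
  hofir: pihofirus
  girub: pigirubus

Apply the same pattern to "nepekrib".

pobem and nupgufom both end in -m yet inflect differently (zupobem, nuolpgufom), so the final letter is not what conditions the rule; the last vowel is.
"nepekrib" has last vowel 'i'. The one such stem in the data (hofir → pihofirus) adds pi- … -us around the stem, so the same rule applies.
The other patterns: stems whose last vowel is 'e' add the prefix zu-; stems whose last vowel is 'o' insert -ol- after the first vowel.
So nepekrib → pinepekribus.

pinepekribus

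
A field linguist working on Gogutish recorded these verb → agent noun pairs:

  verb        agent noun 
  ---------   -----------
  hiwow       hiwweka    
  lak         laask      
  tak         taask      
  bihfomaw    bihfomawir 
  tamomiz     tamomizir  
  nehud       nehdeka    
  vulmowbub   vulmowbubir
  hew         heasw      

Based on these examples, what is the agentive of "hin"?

hiasn

hew and hiwow both end in -w yet inflect differently (heasw, hiwweka), so the final letter is not what conditions the rule; the number of vowels is.
"hin" has 1 vowel. The stems with 1 vowel (tak → taask, hew → heasw, lak → laask) insert -as- after the first vowel.
The other patterns: stems with 2 vowels delete the last vowel and add -eka; stems with 3 vowels add -ir.
So hin → hiasn.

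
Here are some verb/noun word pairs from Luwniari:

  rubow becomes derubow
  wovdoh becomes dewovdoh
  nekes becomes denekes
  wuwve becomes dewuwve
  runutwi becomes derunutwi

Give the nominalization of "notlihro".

Every pair shown (rubow → derubow, wovdoh → dewovdoh, nekes → denekes, …) follows the same rule: add the prefix de-.
So notlihro → denotlihro.

denotlihro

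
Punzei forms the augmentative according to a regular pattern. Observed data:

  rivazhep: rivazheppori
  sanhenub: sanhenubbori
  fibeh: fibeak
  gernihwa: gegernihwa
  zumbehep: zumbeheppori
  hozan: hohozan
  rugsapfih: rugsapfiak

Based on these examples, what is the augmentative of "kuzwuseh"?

kuzwuseak

rivazhep and fibeh both have last vowel 'e' yet inflect differently (rivazheppori, fibeak), so the last vowel is not what conditions the rule; the final letter is.
"kuzwuseh" ends in -h. The stems ending in -h (rugsapfih → rugsapfiak, fibeh → fibeak) drop the final letter and add -ak.
So kuzwuseh → kuzwuseak.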